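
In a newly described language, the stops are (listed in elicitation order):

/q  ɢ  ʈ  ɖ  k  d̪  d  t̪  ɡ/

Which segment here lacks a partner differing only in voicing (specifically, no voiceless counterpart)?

/d/

Dental: /t̪/ ~ /d̪/
Retroflex: /ʈ/ ~ /ɖ/
Velar: /k/ ~ /ɡ/
Uvular: /q/ ~ /ɢ/
Alveolar: only /d/ (voiced); no voiceless partner.
So /d/ is the unpaired segment.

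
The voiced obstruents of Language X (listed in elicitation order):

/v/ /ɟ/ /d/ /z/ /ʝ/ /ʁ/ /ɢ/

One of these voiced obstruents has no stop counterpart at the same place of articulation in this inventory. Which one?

Alveolar: /d/ ~ /z/
Palatal: /ɟ/ ~ /ʝ/
Uvular: /ɢ/ ~ /ʁ/
Labiodental: only /v/ (fricative); no stop partner.
So /v/ is the unpaired segment.

/v/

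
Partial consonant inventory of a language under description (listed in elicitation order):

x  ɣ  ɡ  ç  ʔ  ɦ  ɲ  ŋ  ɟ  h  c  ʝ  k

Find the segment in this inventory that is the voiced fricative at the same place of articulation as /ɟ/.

/ɟ/ is a voiced palatal stop.
The voiced fricative at the same place is a voiced palatal fricative — in this inventory, /ʝ/.

/ʝ/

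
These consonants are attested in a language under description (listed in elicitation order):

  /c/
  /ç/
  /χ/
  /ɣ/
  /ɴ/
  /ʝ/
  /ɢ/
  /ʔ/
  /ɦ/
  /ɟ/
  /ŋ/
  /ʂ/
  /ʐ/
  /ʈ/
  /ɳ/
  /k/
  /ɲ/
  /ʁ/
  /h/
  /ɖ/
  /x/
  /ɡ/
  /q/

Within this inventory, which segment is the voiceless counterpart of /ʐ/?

/ʐ/ is a voiced retroflex fricative.
The voiceless counterpart is a voiceless retroflex fricative — in this inventory, /ʂ/.

/ʂ/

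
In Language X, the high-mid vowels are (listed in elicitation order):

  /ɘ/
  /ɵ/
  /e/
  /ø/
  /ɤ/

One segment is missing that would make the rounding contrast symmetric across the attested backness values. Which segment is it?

/o/

Unrounded: /e/ (front), /ɘ/ (central), /ɤ/ (back).
Rounded: /ø/ (front), /ɵ/ (central).
The back row has no rounded member, so the gap is the back rounded vowel /o/.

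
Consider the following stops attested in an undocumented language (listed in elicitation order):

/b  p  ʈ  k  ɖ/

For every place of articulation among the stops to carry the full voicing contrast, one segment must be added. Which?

/ɡ/

Voiceless: /p/ (bilabial), /ʈ/ (retroflex), /k/ (velar).
Voiced: /b/ (bilabial), /ɖ/ (retroflex).
The velar row has no voiced member, so the gap is the voiced velar stop /ɡ/.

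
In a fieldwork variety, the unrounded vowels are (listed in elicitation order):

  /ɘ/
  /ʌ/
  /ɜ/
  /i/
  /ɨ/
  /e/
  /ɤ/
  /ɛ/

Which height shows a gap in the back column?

high

height            front     central   back    
high              i         ɨ         —       
high-mid          e         ɘ         ɤ       
low-mid           ɛ         ɜ         ʌ       
Every height has a back member except high, where /ɯ/ would be expected.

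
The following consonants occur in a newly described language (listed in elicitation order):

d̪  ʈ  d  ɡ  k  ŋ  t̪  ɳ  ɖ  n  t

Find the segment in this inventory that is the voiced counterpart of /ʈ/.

/ʈ/ is a voiceless retroflex stop.
The voiced counterpart is a voiced retroflex stop — in this inventory, /ɖ/.

/ɖ/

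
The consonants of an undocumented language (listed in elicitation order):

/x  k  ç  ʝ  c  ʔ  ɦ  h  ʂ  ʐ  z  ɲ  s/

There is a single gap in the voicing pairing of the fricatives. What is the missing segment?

/ɣ/

Voiceless: /s/ (alveolar), /ʂ/ (retroflex), /ç/ (palatal), /x/ (velar), /h/ (glottal).
Voiced: /z/ (alveolar), /ʐ/ (retroflex), /ʝ/ (palatal), /ɦ/ (glottal).
The velar row has no voiced member, so the gap is the voiced velar fricative /ɣ/.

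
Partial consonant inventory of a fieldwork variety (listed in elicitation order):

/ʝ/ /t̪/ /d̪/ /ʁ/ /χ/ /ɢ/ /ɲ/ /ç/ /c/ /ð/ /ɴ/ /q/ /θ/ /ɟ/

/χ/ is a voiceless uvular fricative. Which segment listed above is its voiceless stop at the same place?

The voiceless stop at the same place is a voiceless uvular stop — in this inventory, /q/.

/q/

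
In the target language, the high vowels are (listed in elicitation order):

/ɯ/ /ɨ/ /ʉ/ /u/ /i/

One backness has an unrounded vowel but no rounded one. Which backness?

front

Unrounded: /i/ (front), /ɨ/ (central), /ɯ/ (back).
Rounded: /ʉ/ (central), /u/ (back).
Every backness has a rounded member except front, where /y/ would be expected.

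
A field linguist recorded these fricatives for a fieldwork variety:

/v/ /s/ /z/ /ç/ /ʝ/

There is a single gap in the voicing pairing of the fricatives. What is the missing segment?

Voiceless: /s/ (alveolar), /ç/ (palatal).
Voiced: /v/ (labiodental), /z/ (alveolar), /ʝ/ (palatal).
The labiodental row has no voiceless member, so the gap is the voiceless labiodental fricative /f/.

/f/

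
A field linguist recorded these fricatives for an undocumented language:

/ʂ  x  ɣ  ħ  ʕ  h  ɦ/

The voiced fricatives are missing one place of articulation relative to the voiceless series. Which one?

retroflex: voiceless /ʂ/, voiced —.
velar: voiceless /x/, voiced /ɣ/.
pharyngeal: voiceless /ħ/, voiced /ʕ/.
glottal: voiceless /h/, voiced /ɦ/.
Every place of articulation has a voiced member except retroflex, where /ʐ/ would be expected.

retroflex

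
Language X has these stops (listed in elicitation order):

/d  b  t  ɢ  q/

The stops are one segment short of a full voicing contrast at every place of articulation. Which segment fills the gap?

place of articulation  voiceless  voiced  
bilabial          —         b       
alveolar          t         d       
uvular            q         ɢ       
The bilabial row has no voiceless member, so the gap is the voiceless bilabial stop /p/.

/p/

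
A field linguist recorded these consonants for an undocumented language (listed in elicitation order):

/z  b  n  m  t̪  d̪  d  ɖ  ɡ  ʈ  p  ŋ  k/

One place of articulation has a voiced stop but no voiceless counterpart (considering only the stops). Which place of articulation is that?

alveolar

bilabial: voiceless /p/, voiced /b/.
dental: voiceless /t̪/, voiced /d̪/.
alveolar: voiceless —, voiced /d/.
retroflex: voiceless /ʈ/, voiced /ɖ/.
velar: voiceless /k/, voiced /ɡ/.
Every place of articulation has a voiceless member except alveolar, where /t/ would be expected.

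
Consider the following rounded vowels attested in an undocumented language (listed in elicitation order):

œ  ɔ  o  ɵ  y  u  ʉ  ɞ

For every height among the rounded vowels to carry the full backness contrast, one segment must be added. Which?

height            front     central   back    
high              y         ʉ         u       
high-mid          —         ɵ         o       
low-mid           œ         ɞ         ɔ       
The high-mid row has no front member, so the gap is the high-mid front rounded vowel /ø/.

/ø/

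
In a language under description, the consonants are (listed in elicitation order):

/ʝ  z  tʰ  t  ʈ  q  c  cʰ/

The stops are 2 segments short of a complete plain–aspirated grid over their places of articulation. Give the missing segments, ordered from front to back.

Plain: /t/ (alveolar), /ʈ/ (retroflex), /c/ (palatal), /q/ (uvular).
Aspirated: /tʰ/ (alveolar), /cʰ/ (palatal).
Gaps, from front to back: retroflex lacks aspirated (/ʈʰ/); uvular lacks aspirated (/qʰ/).

/ʈʰ/, /qʰ/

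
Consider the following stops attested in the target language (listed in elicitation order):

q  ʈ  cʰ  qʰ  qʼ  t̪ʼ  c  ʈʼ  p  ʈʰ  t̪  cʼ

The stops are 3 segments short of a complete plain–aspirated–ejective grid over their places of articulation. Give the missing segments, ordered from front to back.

/pʰ/, /pʼ/, /t̪ʰ/

place of articulation  plain     aspirated  ejective
bilabial          p         —         —       
dental            t̪        —         t̪ʼ     
retroflex         ʈ         ʈʰ        ʈʼ      
palatal           c         cʰ        cʼ      
uvular            q         qʰ        qʼ      
Gaps, from front to back: bilabial lacks aspirated (/pʰ/); bilabial lacks ejective (/pʼ/); dental lacks aspirated (/t̪ʰ/).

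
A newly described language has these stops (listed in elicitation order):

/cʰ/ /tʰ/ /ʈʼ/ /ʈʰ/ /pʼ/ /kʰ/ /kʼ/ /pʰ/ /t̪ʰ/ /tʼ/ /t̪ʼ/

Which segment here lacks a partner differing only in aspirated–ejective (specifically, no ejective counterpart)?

/cʰ/

Bilabial: /pʰ/ ~ /pʼ/
Dental: /t̪ʰ/ ~ /t̪ʼ/
Alveolar: /tʰ/ ~ /tʼ/
Retroflex: /ʈʰ/ ~ /ʈʼ/
Velar: /kʰ/ ~ /kʼ/
Palatal: only /cʰ/ (aspirated); no ejective partner.
So /cʰ/ is the unpaired segment.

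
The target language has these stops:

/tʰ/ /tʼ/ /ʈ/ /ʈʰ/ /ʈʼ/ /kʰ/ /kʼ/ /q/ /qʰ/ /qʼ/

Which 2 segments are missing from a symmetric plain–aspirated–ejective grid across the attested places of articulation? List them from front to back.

/t/, /k/

place of articulation  plain     aspirated  ejective
alveolar          —         tʰ        tʼ      
retroflex         ʈ         ʈʰ        ʈʼ      
velar             —         kʰ        kʼ      
uvular            q         qʰ        qʼ      
Gaps, from front to back: alveolar lacks plain (/t/); velar lacks plain (/k/).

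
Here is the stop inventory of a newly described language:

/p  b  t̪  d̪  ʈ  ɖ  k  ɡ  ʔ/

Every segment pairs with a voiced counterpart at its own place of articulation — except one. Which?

Bilabial: /p/ ~ /b/
Dental: /t̪/ ~ /d̪/
Retroflex: /ʈ/ ~ /ɖ/
Velar: /k/ ~ /ɡ/
Glottal: only /ʔ/ (voiceless); no voiced partner.
So /ʔ/ is the unpaired segment.

/ʔ/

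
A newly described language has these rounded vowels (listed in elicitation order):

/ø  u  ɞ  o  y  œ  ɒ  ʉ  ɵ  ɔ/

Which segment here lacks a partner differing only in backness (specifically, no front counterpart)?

High: /y/ ~ /ʉ/ ~ /u/
High-mid: /ø/ ~ /ɵ/ ~ /o/
Low-mid: /œ/ ~ /ɞ/ ~ /ɔ/
Low: only /ɒ/ (back); no front partner.
So /ɒ/ is the unpaired segment.

/ɒ/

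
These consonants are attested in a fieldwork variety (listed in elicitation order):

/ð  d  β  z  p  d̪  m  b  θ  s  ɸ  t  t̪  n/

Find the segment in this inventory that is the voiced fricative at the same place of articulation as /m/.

/m/ is a bilabial nasal.
The voiced fricative at the same place is a voiced bilabial fricative — in this inventory, /β/.

/β/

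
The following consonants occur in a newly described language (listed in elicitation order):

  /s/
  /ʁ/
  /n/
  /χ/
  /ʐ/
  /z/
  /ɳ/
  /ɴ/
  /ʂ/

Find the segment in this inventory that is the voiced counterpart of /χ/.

/χ/ is a voiceless uvular fricative.
The voiced counterpart is a voiced uvular fricative — in this inventory, /ʁ/.

/ʁ/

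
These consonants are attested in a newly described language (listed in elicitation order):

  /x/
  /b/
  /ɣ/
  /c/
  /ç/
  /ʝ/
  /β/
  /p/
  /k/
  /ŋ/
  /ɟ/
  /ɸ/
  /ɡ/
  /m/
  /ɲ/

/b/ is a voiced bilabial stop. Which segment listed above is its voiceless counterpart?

The voiceless counterpart is a voiceless bilabial stop — in this inventory, /p/.

/p/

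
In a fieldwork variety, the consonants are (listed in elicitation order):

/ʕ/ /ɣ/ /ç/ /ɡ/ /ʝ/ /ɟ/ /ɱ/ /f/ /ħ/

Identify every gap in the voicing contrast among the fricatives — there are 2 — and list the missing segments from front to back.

/v/, /x/

Voiceless: /f/ (labiodental), /ç/ (palatal), /ħ/ (pharyngeal).
Voiced: /ʝ/ (palatal), /ɣ/ (velar), /ʕ/ (pharyngeal).
Gaps, from front to back: labiodental lacks voiced (/v/); velar lacks voiceless (/x/).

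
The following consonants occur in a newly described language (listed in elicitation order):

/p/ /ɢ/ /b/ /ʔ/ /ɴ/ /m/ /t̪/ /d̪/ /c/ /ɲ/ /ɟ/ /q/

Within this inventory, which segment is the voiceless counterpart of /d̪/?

/t̪/

/d̪/ is a voiced dental stop.
The voiceless counterpart is a voiceless dental stop — in this inventory, /t̪/.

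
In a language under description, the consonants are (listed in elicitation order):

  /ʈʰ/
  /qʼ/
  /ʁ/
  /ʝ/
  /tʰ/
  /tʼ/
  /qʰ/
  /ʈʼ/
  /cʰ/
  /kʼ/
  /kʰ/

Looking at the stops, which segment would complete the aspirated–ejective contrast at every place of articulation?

alveolar: aspirated /tʰ/, ejective /tʼ/.
retroflex: aspirated /ʈʰ/, ejective /ʈʼ/.
palatal: aspirated /cʰ/, ejective —.
velar: aspirated /kʰ/, ejective /kʼ/.
uvular: aspirated /qʰ/, ejective /qʼ/.
The palatal row has no ejective member, so the gap is the ejective palatal stop /cʼ/.

/cʼ/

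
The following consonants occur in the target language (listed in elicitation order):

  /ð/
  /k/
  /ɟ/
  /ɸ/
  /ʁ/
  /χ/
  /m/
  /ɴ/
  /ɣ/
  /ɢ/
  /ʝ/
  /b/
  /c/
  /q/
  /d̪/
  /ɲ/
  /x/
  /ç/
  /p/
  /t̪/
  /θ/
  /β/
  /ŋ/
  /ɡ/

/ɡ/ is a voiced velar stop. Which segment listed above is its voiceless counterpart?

The voiceless counterpart is a voiceless velar stop — in this inventory, /k/.

/k/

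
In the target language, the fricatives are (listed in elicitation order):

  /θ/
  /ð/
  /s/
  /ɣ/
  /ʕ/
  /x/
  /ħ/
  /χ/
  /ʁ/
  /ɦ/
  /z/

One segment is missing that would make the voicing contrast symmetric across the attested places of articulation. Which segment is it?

Voiceless: /θ/ (dental), /s/ (alveolar), /x/ (velar), /χ/ (uvular), /ħ/ (pharyngeal).
Voiced: /ð/ (dental), /z/ (alveolar), /ɣ/ (velar), /ʁ/ (uvular), /ʕ/ (pharyngeal), /ɦ/ (glottal).
The glottal row has no voiceless member, so the gap is the voiceless glottal fricative /h/.

/h/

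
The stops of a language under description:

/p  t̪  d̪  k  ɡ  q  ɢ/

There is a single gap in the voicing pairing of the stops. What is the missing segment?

/b/

bilabial: voiceless /p/, voiced —.
dental: voiceless /t̪/, voiced /d̪/.
velar: voiceless /k/, voiced /ɡ/.
uvular: voiceless /q/, voiced /ɢ/.
The bilabial row has no voiced member, so the gap is the voiced bilabial stop /b/.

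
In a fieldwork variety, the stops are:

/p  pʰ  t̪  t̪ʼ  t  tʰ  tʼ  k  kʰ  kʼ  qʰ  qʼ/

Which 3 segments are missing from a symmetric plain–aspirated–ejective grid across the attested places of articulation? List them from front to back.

bilabial: plain /p/, aspirated /pʰ/, ejective —.
dental: plain /t̪/, aspirated —, ejective /t̪ʼ/.
alveolar: plain /t/, aspirated /tʰ/, ejective /tʼ/.
velar: plain /k/, aspirated /kʰ/, ejective /kʼ/.
uvular: plain —, aspirated /qʰ/, ejective /qʼ/.
Gaps, from front to back: bilabial lacks ejective (/pʼ/); dental lacks aspirated (/t̪ʰ/); uvular lacks plain (/q/).

/pʼ/, /t̪ʰ/, /q/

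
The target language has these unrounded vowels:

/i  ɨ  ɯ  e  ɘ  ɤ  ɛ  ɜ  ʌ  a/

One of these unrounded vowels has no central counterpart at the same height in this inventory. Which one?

/a/

High: /i/ ~ /ɨ/ ~ /ɯ/
High-mid: /e/ ~ /ɘ/ ~ /ɤ/
Low-mid: /ɛ/ ~ /ɜ/ ~ /ʌ/
Low: only /a/ (front); no central partner.
So /a/ is the unpaired segment.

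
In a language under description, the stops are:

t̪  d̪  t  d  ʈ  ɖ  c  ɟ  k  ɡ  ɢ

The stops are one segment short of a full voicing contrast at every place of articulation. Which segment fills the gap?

Voiceless: /t̪/ (dental), /t/ (alveolar), /ʈ/ (retroflex), /c/ (palatal), /k/ (velar).
Voiced: /d̪/ (dental), /d/ (alveolar), /ɖ/ (retroflex), /ɟ/ (palatal), /ɡ/ (velar), /ɢ/ (uvular).
The uvular row has no voiceless member, so the gap is the voiceless uvular stop /q/.

/q/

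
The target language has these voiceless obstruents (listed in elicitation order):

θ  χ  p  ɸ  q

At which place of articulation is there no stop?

dental

Stop: /p/ (bilabial), /q/ (uvular).
Fricative: /ɸ/ (bilabial), /θ/ (dental), /χ/ (uvular).
Every place of articulation has a stop member except dental, where /t̪/ would be expected.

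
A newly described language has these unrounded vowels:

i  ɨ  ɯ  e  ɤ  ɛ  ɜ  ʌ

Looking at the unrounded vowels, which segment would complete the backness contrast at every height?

/ɘ/

high: front /i/, central /ɨ/, back /ɯ/.
high-mid: front /e/, central —, back /ɤ/.
low-mid: front /ɛ/, central /ɜ/, back /ʌ/.
The high-mid row has no central member, so the gap is the high-mid central unrounded vowel /ɘ/.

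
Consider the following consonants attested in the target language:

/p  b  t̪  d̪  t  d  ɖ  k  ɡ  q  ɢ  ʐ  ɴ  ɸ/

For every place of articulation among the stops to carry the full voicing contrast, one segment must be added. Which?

/ʈ/

Voiceless: /p/ (bilabial), /t̪/ (dental), /t/ (alveolar), /k/ (velar), /q/ (uvular).
Voiced: /b/ (bilabial), /d̪/ (dental), /d/ (alveolar), /ɖ/ (retroflex), /ɡ/ (velar), /ɢ/ (uvular).
The retroflex row has no voiceless member, so the gap is the voiceless retroflex stop /ʈ/.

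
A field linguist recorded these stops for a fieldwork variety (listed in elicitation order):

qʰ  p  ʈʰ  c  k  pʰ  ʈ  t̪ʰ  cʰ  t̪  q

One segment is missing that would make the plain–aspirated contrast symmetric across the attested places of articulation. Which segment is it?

/kʰ/

Plain: /p/ (bilabial), /t̪/ (dental), /ʈ/ (retroflex), /c/ (palatal), /k/ (velar), /q/ (uvular).
Aspirated: /pʰ/ (bilabial), /t̪ʰ/ (dental), /ʈʰ/ (retroflex), /cʰ/ (palatal), /qʰ/ (uvular).
The velar row has no aspirated member, so the gap is the aspirated velar stop /kʰ/.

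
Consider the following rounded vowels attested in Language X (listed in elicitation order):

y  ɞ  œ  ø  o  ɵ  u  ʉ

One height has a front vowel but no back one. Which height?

high: front /y/, central /ʉ/, back /u/.
high-mid: front /ø/, central /ɵ/, back /o/.
low-mid: front /œ/, central /ɞ/, back —.
Every height has a back member except low-mid, where /ɔ/ would be expected.

low-mid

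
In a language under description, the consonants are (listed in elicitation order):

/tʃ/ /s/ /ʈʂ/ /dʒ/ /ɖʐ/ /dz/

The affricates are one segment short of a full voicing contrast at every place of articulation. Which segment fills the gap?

/ts/

place of articulation  voiceless  voiced  
alveolar          —         dz      
postalveolar      tʃ        dʒ      
retroflex         ʈʂ        ɖʐ      
The alveolar row has no voiceless member, so the gap is the voiceless alveolar affricate /ts/.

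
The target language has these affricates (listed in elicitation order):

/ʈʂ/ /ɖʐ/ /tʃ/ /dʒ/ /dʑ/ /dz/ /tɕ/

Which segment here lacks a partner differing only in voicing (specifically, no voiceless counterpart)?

Postalveolar: /tʃ/ ~ /dʒ/
Retroflex: /ʈʂ/ ~ /ɖʐ/
Alveolo-palatal: /tɕ/ ~ /dʑ/
Alveolar: only /dz/ (voiced); no voiceless partner.
So /dz/ is the unpaired segment.

/dz/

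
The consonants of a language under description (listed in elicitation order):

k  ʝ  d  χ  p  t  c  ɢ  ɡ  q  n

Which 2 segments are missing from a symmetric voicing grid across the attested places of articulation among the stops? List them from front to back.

/b/, /ɟ/

place of articulation  voiceless  voiced  
bilabial          p         —       
alveolar          t         d       
palatal           c         —       
velar             k         ɡ       
uvular            q         ɢ       
Gaps, from front to back: bilabial lacks voiced (/b/); palatal lacks voiced (/ɟ/).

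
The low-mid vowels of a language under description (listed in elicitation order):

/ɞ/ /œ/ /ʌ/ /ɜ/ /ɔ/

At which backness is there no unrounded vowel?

front

Unrounded: /ɜ/ (central), /ʌ/ (back).
Rounded: /œ/ (front), /ɞ/ (central), /ɔ/ (back).
Every backness has an unrounded member except front, where /ɛ/ would be expected.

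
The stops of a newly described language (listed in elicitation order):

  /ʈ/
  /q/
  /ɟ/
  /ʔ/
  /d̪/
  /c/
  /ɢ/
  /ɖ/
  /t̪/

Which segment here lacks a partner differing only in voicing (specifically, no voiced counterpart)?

/ʔ/

Dental: /t̪/ ~ /d̪/
Retroflex: /ʈ/ ~ /ɖ/
Palatal: /c/ ~ /ɟ/
Uvular: /q/ ~ /ɢ/
Glottal: only /ʔ/ (voiceless); no voiced partner.
So /ʔ/ is the unpaired segment.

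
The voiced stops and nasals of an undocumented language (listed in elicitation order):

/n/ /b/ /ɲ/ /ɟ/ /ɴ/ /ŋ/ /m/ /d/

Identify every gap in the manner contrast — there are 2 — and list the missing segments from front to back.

bilabial: oral stop /b/, nasal /m/.
alveolar: oral stop /d/, nasal /n/.
palatal: oral stop /ɟ/, nasal /ɲ/.
velar: oral stop —, nasal /ŋ/.
uvular: oral stop —, nasal /ɴ/.
Gaps, from front to back: velar lacks oral stop (/ɡ/); uvular lacks oral stop (/ɢ/).

/ɡ/, /ɢ/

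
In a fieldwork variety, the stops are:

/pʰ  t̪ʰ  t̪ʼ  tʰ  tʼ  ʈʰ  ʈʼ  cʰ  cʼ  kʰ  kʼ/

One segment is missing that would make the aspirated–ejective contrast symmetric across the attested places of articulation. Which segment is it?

Aspirated: /pʰ/ (bilabial), /t̪ʰ/ (dental), /tʰ/ (alveolar), /ʈʰ/ (retroflex), /cʰ/ (palatal), /kʰ/ (velar).
Ejective: /t̪ʼ/ (dental), /tʼ/ (alveolar), /ʈʼ/ (retroflex), /cʼ/ (palatal), /kʼ/ (velar).
The bilabial row has no ejective member, so the gap is the ejective bilabial stop /pʼ/.

/pʼ/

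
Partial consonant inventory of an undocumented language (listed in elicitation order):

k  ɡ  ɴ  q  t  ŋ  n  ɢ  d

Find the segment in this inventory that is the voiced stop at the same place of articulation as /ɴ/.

/ɢ/

/ɴ/ is an uvular nasal.
The voiced stop at the same place is a voiced uvular stop — in this inventory, /ɢ/.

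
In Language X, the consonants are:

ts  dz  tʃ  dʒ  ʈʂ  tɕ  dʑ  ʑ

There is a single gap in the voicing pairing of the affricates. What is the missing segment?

alveolar: voiceless /ts/, voiced /dz/.
postalveolar: voiceless /tʃ/, voiced /dʒ/.
retroflex: voiceless /ʈʂ/, voiced —.
alveolo-palatal: voiceless /tɕ/, voiced /dʑ/.
The retroflex row has no voiced member, so the gap is the voiced retroflex affricate /ɖʐ/.

/ɖʐ/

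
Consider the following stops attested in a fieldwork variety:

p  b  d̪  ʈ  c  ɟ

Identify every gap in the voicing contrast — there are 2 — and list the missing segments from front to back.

/t̪/, /ɖ/

bilabial: voiceless /p/, voiced /b/.
dental: voiceless —, voiced /d̪/.
retroflex: voiceless /ʈ/, voiced —.
palatal: voiceless /c/, voiced /ɟ/.
Gaps, from front to back: dental lacks voiceless (/t̪/); retroflex lacks voiced (/ɖ/).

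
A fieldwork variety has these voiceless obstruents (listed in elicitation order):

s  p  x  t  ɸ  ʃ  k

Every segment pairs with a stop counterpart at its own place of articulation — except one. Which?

/ʃ/

Bilabial: /p/ ~ /ɸ/
Alveolar: /t/ ~ /s/
Velar: /k/ ~ /x/
Postalveolar: only /ʃ/ (fricative); no stop partner.
So /ʃ/ is the unpaired segment.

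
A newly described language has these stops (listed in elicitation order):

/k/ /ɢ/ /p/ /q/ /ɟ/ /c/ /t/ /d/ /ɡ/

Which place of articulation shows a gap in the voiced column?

place of articulation  voiceless  voiced  
bilabial          p         —       
alveolar          t         d       
palatal           c         ɟ       
velar             k         ɡ       
uvular            q         ɢ       
Every place of articulation has a voiced member except bilabial, where /b/ would be expected.

bilabial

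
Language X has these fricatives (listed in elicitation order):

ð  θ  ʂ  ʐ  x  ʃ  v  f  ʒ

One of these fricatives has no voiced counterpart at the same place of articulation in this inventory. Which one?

/x/

Labiodental: /f/ ~ /v/
Dental: /θ/ ~ /ð/
Postalveolar: /ʃ/ ~ /ʒ/
Retroflex: /ʂ/ ~ /ʐ/
Velar: only /x/ (voiceless); no voiced partner.
So /x/ is the unpaired segment.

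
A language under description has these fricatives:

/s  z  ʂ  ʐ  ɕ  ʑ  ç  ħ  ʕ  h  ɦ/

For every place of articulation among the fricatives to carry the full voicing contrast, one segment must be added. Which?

Voiceless: /s/ (alveolar), /ʂ/ (retroflex), /ɕ/ (alveolo-palatal), /ç/ (palatal), /ħ/ (pharyngeal), /h/ (glottal).
Voiced: /z/ (alveolar), /ʐ/ (retroflex), /ʑ/ (alveolo-palatal), /ʕ/ (pharyngeal), /ɦ/ (glottal).
The palatal row has no voiced member, so the gap is the voiced palatal fricative /ʝ/.

/ʝ/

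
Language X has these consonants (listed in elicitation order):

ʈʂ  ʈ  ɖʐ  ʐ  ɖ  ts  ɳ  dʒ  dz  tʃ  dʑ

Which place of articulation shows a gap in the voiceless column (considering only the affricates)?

place of articulation  voiceless  voiced  
alveolar          ts        dz      
postalveolar      tʃ        dʒ      
retroflex         ʈʂ        ɖʐ      
alveolo-palatal   —         dʑ      
Every place of articulation has a voiceless member except alveolo-palatal, where /tɕ/ would be expected.

alveolo-palatal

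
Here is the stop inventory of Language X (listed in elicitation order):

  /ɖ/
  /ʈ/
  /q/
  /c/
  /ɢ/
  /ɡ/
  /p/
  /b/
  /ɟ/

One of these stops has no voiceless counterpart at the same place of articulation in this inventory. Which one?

/ɡ/

Bilabial: /p/ ~ /b/
Retroflex: /ʈ/ ~ /ɖ/
Palatal: /c/ ~ /ɟ/
Uvular: /q/ ~ /ɢ/
Velar: only /ɡ/ (voiced); no voiceless partner.
So /ɡ/ is the unpaired segment.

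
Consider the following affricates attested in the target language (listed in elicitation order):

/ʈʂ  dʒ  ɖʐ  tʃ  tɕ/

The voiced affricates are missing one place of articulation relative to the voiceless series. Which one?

alveolo-palatal

place of articulation  voiceless  voiced  
postalveolar      tʃ        dʒ      
retroflex         ʈʂ        ɖʐ      
alveolo-palatal   tɕ        —       
Every place of articulation has a voiced member except alveolo-palatal, where /dʑ/ would be expected.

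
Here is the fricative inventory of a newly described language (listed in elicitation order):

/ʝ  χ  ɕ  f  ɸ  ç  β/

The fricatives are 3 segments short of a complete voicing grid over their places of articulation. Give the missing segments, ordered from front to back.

Voiceless: /ɸ/ (bilabial), /f/ (labiodental), /ɕ/ (alveolo-palatal), /ç/ (palatal), /χ/ (uvular).
Voiced: /β/ (bilabial), /ʝ/ (palatal).
Gaps, from front to back: labiodental lacks voiced (/v/); alveolo-palatal lacks voiced (/ʑ/); uvular lacks voiced (/ʁ/).

/v/, /ʑ/, /ʁ/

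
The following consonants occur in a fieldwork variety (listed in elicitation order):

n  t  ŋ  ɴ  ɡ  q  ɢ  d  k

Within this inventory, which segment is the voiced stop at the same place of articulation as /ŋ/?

/ɡ/

/ŋ/ is a velar nasal.
The voiced stop at the same place is a voiced velar stop — in this inventory, /ɡ/.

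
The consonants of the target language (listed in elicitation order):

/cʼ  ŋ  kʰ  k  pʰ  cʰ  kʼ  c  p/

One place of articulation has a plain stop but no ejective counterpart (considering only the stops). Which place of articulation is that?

bilabial: plain /p/, aspirated /pʰ/, ejective —.
palatal: plain /c/, aspirated /cʰ/, ejective /cʼ/.
velar: plain /k/, aspirated /kʰ/, ejective /kʼ/.
Every place of articulation has an ejective member except bilabial, where /pʼ/ would be expected.

bilabial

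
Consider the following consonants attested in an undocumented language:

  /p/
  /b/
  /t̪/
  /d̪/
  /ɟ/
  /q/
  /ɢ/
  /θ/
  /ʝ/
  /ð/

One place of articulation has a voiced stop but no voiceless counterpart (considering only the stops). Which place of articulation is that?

Voiceless: /p/ (bilabial), /t̪/ (dental), /q/ (uvular).
Voiced: /b/ (bilabial), /d̪/ (dental), /ɟ/ (palatal), /ɢ/ (uvular).
Every place of articulation has a voiceless member except palatal, where /c/ would be expected.

palatal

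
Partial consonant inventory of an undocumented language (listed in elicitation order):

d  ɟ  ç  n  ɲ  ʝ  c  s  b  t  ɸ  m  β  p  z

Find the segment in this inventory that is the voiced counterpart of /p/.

/b/

/p/ is a voiceless bilabial stop.
The voiced counterpart is a voiced bilabial stop — in this inventory, /b/.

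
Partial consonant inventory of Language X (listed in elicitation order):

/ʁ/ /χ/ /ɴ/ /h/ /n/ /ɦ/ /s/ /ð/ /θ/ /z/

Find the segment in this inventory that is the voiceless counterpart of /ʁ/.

/χ/

/ʁ/ is a voiced uvular fricative.
The voiceless counterpart is a voiceless uvular fricative — in this inventory, /χ/.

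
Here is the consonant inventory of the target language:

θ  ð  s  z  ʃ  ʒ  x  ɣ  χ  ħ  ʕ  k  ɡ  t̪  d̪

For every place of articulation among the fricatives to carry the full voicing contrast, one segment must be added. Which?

/ʁ/

place of articulation  voiceless  voiced  
dental            θ         ð       
alveolar          s         z       
postalveolar      ʃ         ʒ       
velar             x         ɣ       
uvular            χ         —       
pharyngeal        ħ         ʕ       
The uvular row has no voiced member, so the gap is the voiced uvular fricative /ʁ/.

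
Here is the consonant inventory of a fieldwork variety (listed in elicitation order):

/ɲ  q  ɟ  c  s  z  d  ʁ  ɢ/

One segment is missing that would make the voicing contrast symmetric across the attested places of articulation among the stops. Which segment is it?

/t/

place of articulation  voiceless  voiced  
alveolar          —         d       
palatal           c         ɟ       
uvular            q         ɢ       
The alveolar row has no voiceless member, so the gap is the voiceless alveolar stop /t/.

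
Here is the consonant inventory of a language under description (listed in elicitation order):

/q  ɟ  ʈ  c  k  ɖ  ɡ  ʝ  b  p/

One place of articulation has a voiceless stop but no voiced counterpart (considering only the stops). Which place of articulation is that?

bilabial: voiceless /p/, voiced /b/.
retroflex: voiceless /ʈ/, voiced /ɖ/.
palatal: voiceless /c/, voiced /ɟ/.
velar: voiceless /k/, voiced /ɡ/.
uvular: voiceless /q/, voiced —.
Every place of articulation has a voiced member except uvular, where /ɢ/ would be expected.

uvular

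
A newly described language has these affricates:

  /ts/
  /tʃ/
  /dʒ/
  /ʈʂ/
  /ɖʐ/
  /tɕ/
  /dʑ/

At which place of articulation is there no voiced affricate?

alveolar

alveolar: voiceless /ts/, voiced —.
postalveolar: voiceless /tʃ/, voiced /dʒ/.
retroflex: voiceless /ʈʂ/, voiced /ɖʐ/.
alveolo-palatal: voiceless /tɕ/, voiced /dʑ/.
Every place of articulation has a voiced member except alveolar, where /dz/ would be expected.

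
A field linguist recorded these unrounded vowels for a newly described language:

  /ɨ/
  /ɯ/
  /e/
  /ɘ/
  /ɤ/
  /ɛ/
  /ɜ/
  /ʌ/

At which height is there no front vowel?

high

Front: /e/ (high-mid), /ɛ/ (low-mid).
Central: /ɨ/ (high), /ɘ/ (high-mid), /ɜ/ (low-mid).
Back: /ɯ/ (high), /ɤ/ (high-mid), /ʌ/ (low-mid).
Every height has a front member except high, where /i/ would be expected.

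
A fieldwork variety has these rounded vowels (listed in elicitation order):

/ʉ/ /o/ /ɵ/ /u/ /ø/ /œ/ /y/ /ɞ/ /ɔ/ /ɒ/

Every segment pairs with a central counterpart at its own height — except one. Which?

High: /y/ ~ /ʉ/ ~ /u/
High-mid: /ø/ ~ /ɵ/ ~ /o/
Low-mid: /œ/ ~ /ɞ/ ~ /ɔ/
Low: only /ɒ/ (back); no central partner.
So /ɒ/ is the unpaired segment.

/ɒ/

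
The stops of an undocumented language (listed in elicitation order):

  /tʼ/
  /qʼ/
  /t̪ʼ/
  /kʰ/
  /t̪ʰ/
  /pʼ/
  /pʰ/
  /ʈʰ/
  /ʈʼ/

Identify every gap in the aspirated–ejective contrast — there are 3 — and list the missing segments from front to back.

place of articulation  aspirated  ejective
bilabial          pʰ        pʼ      
dental            t̪ʰ       t̪ʼ     
alveolar          —         tʼ      
retroflex         ʈʰ        ʈʼ      
velar             kʰ        —       
uvular            —         qʼ      
Gaps, from front to back: alveolar lacks aspirated (/tʰ/); velar lacks ejective (/kʼ/); uvular lacks aspirated (/qʰ/).

/tʰ/, /kʼ/, /qʰ/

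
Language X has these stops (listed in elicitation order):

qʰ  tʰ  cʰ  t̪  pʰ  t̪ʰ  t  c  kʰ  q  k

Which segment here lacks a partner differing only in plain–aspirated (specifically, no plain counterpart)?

Dental: /t̪/ ~ /t̪ʰ/
Alveolar: /t/ ~ /tʰ/
Palatal: /c/ ~ /cʰ/
Velar: /k/ ~ /kʰ/
Uvular: /q/ ~ /qʰ/
Bilabial: only /pʰ/ (aspirated); no plain partner.
So /pʰ/ is the unpaired segment.

/pʰ/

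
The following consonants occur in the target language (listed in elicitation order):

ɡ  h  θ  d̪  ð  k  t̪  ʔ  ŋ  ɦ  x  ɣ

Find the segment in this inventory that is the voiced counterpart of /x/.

/x/ is a voiceless velar fricative.
The voiced counterpart is a voiced velar fricative — in this inventory, /ɣ/.

/ɣ/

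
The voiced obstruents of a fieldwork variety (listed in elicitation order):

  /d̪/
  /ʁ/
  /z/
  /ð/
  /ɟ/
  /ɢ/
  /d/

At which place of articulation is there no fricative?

palatal

dental: stop /d̪/, fricative /ð/.
alveolar: stop /d/, fricative /z/.
palatal: stop /ɟ/, fricative —.
uvular: stop /ɢ/, fricative /ʁ/.
Every place of articulation has a fricative member except palatal, where /ʝ/ would be expected.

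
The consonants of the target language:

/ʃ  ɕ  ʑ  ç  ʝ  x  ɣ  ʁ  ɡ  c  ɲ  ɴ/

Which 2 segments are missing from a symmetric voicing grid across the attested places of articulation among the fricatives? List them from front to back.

postalveolar: voiceless /ʃ/, voiced —.
alveolo-palatal: voiceless /ɕ/, voiced /ʑ/.
palatal: voiceless /ç/, voiced /ʝ/.
velar: voiceless /x/, voiced /ɣ/.
uvular: voiceless —, voiced /ʁ/.
Gaps, from front to back: postalveolar lacks voiced (/ʒ/); uvular lacks voiceless (/χ/).

/ʒ/, /χ/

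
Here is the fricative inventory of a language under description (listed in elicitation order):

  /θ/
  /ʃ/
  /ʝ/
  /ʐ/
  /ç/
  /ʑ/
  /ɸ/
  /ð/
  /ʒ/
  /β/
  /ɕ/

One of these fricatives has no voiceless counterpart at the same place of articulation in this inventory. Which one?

Bilabial: /ɸ/ ~ /β/
Dental: /θ/ ~ /ð/
Postalveolar: /ʃ/ ~ /ʒ/
Alveolo-palatal: /ɕ/ ~ /ʑ/
Palatal: /ç/ ~ /ʝ/
Retroflex: only /ʐ/ (voiced); no voiceless partner.
So /ʐ/ is the unpaired segment.

/ʐ/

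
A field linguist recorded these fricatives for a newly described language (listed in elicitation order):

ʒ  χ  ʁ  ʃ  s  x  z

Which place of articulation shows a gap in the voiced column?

velar

place of articulation  voiceless  voiced  
alveolar          s         z       
postalveolar      ʃ         ʒ       
velar             x         —       
uvular            χ         ʁ       
Every place of articulation has a voiced member except velar, where /ɣ/ would be expected.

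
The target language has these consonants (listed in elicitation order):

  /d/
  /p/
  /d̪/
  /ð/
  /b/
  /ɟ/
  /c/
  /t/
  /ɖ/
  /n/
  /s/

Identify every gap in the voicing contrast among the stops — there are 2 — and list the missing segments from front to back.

place of articulation  voiceless  voiced  
bilabial          p         b       
dental            —         d̪      
alveolar          t         d       
retroflex         —         ɖ       
palatal           c         ɟ       
Gaps, from front to back: dental lacks voiceless (/t̪/); retroflex lacks voiceless (/ʈ/).

/t̪/, /ʈ/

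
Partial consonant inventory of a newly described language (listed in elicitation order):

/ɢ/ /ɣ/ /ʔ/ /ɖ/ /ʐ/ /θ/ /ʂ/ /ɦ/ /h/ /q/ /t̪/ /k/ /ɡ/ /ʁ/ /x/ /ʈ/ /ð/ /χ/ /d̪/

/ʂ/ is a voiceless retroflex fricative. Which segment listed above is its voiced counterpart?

/ʐ/

The voiced counterpart is a voiced retroflex fricative — in this inventory, /ʐ/.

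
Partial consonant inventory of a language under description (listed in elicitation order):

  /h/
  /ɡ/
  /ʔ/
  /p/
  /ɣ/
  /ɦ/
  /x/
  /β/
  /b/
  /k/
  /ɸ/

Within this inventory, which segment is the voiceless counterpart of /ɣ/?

/ɣ/ is a voiced velar fricative.
The voiceless counterpart is a voiceless velar fricative — in this inventory, /x/.

/x/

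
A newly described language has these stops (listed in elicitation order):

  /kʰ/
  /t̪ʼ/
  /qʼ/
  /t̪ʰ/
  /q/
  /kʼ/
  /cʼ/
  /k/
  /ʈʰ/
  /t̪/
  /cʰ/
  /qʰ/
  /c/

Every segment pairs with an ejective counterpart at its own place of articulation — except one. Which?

/ʈʰ/

Dental: /t̪/ ~ /t̪ʰ/ ~ /t̪ʼ/
Palatal: /c/ ~ /cʰ/ ~ /cʼ/
Velar: /k/ ~ /kʰ/ ~ /kʼ/
Uvular: /q/ ~ /qʰ/ ~ /qʼ/
Retroflex: only /ʈʰ/ (aspirated); no ejective partner.
So /ʈʰ/ is the unpaired segment.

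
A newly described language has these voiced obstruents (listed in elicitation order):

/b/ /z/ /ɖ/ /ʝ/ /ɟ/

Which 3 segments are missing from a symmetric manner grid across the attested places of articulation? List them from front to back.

/β/, /d/, /ʐ/

place of articulation  stop      fricative
bilabial          b         —       
alveolar          —         z       
retroflex         ɖ         —       
palatal           ɟ         ʝ       
Gaps, from front to back: bilabial lacks fricative (/β/); alveolar lacks stop (/d/); retroflex lacks fricative (/ʐ/).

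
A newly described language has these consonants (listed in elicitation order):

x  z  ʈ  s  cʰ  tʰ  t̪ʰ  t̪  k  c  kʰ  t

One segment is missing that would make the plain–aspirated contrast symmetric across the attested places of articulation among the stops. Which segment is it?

Plain: /t̪/ (dental), /t/ (alveolar), /ʈ/ (retroflex), /c/ (palatal), /k/ (velar).
Aspirated: /t̪ʰ/ (dental), /tʰ/ (alveolar), /cʰ/ (palatal), /kʰ/ (velar).
The retroflex row has no aspirated member, so the gap is the aspirated retroflex stop /ʈʰ/.

/ʈʰ/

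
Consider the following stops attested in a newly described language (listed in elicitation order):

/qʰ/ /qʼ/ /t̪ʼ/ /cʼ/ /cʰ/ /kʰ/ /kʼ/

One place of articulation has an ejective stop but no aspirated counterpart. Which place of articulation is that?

place of articulation  aspirated  ejective
dental            —         t̪ʼ     
palatal           cʰ        cʼ      
velar             kʰ        kʼ      
uvular            qʰ        qʼ      
Every place of articulation has an aspirated member except dental, where /t̪ʰ/ would be expected.

dental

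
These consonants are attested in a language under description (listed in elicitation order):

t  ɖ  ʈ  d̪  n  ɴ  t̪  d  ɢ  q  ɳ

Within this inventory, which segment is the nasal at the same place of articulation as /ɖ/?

/ɖ/ is a voiced retroflex stop.
The nasal at the same place is a retroflex nasal — in this inventory, /ɳ/.

/ɳ/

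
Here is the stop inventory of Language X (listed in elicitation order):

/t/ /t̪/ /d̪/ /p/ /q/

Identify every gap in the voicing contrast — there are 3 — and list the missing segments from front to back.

place of articulation  voiceless  voiced  
bilabial          p         —       
dental            t̪        d̪      
alveolar          t         —       
uvular            q         —       
Gaps, from front to back: bilabial lacks voiced (/b/); alveolar lacks voiced (/d/); uvular lacks voiced (/ɢ/).

/b/, /d/, /ɢ/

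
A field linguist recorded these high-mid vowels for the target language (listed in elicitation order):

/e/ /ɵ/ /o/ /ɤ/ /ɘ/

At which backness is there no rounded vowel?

front

backness          unrounded  rounded 
front             e         —       
central           ɘ         ɵ       
back              ɤ         o       
Every backness has a rounded member except front, where /ø/ would be expected.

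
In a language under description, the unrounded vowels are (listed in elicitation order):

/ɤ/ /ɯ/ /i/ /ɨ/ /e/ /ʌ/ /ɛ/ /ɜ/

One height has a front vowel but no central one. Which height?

high-mid

Front: /i/ (high), /e/ (high-mid), /ɛ/ (low-mid).
Central: /ɨ/ (high), /ɜ/ (low-mid).
Back: /ɯ/ (high), /ɤ/ (high-mid), /ʌ/ (low-mid).
Every height has a central member except high-mid, where /ɘ/ would be expected.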